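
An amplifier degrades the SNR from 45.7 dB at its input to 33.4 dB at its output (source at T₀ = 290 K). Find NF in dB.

12.3 dB

NF (dB) = SNR_in(dB) − SNR_out(dB) when the source is at T₀
NF = 45.7 − 33.4 = 12.3 dB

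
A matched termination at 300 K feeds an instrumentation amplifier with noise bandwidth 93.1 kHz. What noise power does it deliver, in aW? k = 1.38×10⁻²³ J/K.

P_n = kTB = 1.38×10⁻²³ × 300 × 9.31×10⁴ = 3.85×10⁻¹⁶ W = 385 aW

385 aW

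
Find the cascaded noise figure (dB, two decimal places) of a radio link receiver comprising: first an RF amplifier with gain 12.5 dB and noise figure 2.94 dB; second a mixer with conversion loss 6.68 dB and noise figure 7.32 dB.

Convert to linear (a loss of L dB is a gain of −L dB): F_i = 10^(NF_i/10), G_i = 10^(G_i,dB/10)
  Stage 1: F_1 = 10^(2.94/10) = 1.968, G_1 = 10^(12.5/10) = 17.78
  Stage 2: F_2 = 10^(7.32/10) = 5.395, G_2 = 10^(−6.68/10) = 0.2148
Friis cascade:
  F = 1.968 + (5.395 − 1)/17.78 = 2.215
NF = 10 log₁₀(2.215) = 3.45 dB

3.45 dB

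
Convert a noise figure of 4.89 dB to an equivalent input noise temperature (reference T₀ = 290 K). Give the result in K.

F = 10^(4.89/10) = 3.08319
T_e = (F − 1)·T₀ = (3.08319 − 1) × 290 = 604 K

604 K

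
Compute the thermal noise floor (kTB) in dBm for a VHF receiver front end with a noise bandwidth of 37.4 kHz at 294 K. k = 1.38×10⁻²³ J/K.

−128.2 dBm

P_n = kTB = 1.38×10⁻²³ × 294 × 3.74×10⁴ = 1.52×10⁻¹⁶ W
In dBm: 10 log₁₀(1.52×10⁻¹⁶ / 10⁻³) = −128.2 dBm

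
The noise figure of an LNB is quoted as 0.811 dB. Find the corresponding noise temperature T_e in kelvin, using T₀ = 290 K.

F = 10^(0.811/10) = 1.20531
T_e = (F − 1)·T₀ = (1.20531 − 1) × 290 = 59.5 K

59.5 K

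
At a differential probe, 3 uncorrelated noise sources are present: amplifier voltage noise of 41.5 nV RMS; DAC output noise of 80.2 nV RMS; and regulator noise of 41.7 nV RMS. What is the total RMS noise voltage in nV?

Uncorrelated sources add in power (mean-square): V_tot = √(ΣV_i²)
V_tot = √[(4.15×10⁻⁸)² + (8.02×10⁻⁸)² + (4.17×10⁻⁸)²] = 9.95×10⁻⁸ V = 99.5 nV

99.5 nV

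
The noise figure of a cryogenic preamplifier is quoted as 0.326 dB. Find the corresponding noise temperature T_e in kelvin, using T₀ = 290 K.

22.6 K

F = 10^(0.326/10) = 1.07795
T_e = (F − 1)·T₀ = (1.07795 − 1) × 290 = 22.6 K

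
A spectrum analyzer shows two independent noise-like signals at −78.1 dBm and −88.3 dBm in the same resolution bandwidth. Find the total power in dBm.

−77.7 dBm

Convert to linear, add, convert back:
P₁ = 1.55×10⁻¹¹ W, P₂ = 1.48×10⁻¹² W
P_tot = 1.70×10⁻¹¹ W → 10 log₁₀(P_tot / 10⁻³) = −77.7 dBm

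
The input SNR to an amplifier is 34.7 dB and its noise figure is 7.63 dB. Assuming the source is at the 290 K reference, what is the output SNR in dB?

By definition F = SNR_in/SNR_out, so in dB: SNR_out = SNR_in − NF
SNR_out = 34.7 − 7.63 = 27.07 dB

27.07 dB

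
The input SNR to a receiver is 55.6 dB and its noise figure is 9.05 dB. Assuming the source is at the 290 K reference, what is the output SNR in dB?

46.55 dB

By definition F = SNR_in/SNR_out, so in dB: SNR_out = SNR_in − NF
SNR_out = 55.6 − 9.05 = 46.55 dB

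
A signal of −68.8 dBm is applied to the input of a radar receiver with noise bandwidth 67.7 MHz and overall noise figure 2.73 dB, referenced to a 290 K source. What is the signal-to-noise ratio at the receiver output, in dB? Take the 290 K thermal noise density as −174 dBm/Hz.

24.2 dB

Noise floor: N = −174 + 10 log₁₀(B) + NF
10 log₁₀(6.77×10⁷) = 78.31 dB
N = −174 + 78.31 + 2.73 = −92.96 dBm
SNR = P_sig − N = −68.8 − (−92.96) = 24.16 dB → 24.2 dB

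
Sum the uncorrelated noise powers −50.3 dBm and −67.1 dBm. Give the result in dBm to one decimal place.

Convert to linear, add, convert back:
P₁ = 9.33×10⁻⁹ W, P₂ = 1.95×10⁻¹⁰ W
P_tot = 9.53×10⁻⁹ W → 10 log₁₀(P_tot / 10⁻³) = −50.2 dBm

−50.2 dBm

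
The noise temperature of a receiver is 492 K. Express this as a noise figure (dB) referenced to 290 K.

4.31 dB

F = 1 + T_e/T₀ = 1 + 492/290 = 2.69655
NF = 10 log₁₀(2.69655) = 4.31 dB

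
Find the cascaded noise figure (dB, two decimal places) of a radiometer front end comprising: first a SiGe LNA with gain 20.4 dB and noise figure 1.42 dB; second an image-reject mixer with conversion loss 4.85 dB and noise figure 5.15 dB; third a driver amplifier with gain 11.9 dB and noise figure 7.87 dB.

Convert to linear (a loss of L dB is a gain of −L dB): F_i = 10^(NF_i/10), G_i = 10^(G_i,dB/10)
  Stage 1: F_1 = 10^(1.42/10) = 1.387, G_1 = 10^(20.4/10) = 109.6
  Stage 2: F_2 = 10^(5.15/10) = 3.273, G_2 = 10^(−4.85/10) = 0.3273
  Stage 3: F_3 = 10^(7.87/10) = 6.124, G_3 = 10^(11.9/10) = 15.49
Friis cascade:
  F = 1.387 + (3.273 − 1)/109.6 + (6.124 − 1)/35.89 = 1.550
NF = 10 log₁₀(1.550) = 1.90 dB

1.90 dB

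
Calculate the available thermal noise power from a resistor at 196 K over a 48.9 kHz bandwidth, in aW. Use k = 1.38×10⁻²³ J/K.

P_n = kTB = 1.38×10⁻²³ × 196 × 4.89×10⁴ = 1.32×10⁻¹⁶ W = 132 aW

132 aW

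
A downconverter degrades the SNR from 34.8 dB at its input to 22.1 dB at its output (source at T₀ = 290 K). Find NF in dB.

NF (dB) = SNR_in(dB) − SNR_out(dB) when the source is at T₀
NF = 34.8 − 22.1 = 12.7 dB

12.7 dB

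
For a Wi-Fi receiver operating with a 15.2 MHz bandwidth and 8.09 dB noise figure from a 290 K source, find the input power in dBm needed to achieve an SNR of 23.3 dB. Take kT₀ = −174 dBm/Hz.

Sensitivity = −174 + 10 log₁₀(B) + NF + SNR_min
= −174 + 71.82 + 8.09 + 23.3
= −70.79 dBm → −70.8 dBm

−70.8 dBm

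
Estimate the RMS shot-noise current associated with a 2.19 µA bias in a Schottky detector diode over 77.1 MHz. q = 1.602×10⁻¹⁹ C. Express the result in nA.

I_n = √(2qI·B)
2qI·B = 2 × 1.602×10⁻¹⁹ × 2.19×10⁻⁶ × 7.71×10⁷ = 5.41×10⁻¹⁷ A²
I_n = √(5.41×10⁻¹⁷) = 7.36×10⁻⁹ A = 7.36 nA

7.36 nA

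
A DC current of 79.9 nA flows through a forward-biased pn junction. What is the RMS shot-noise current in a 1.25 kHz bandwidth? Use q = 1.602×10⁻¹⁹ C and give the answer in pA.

I_n = √(2qI·B)
2qI·B = 2 × 1.602×10⁻¹⁹ × 7.99×10⁻⁸ × 1.25×10³ = 3.20×10⁻²³ A²
I_n = √(3.20×10⁻²³) = 5.66×10⁻¹² A = 5.66 pA

5.66 pA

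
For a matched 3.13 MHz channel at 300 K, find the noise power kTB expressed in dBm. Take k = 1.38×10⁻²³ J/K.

P_n = kTB = 1.38×10⁻²³ × 300 × 3.13×10⁶ = 1.30×10⁻¹⁴ W
In dBm: 10 log₁₀(1.30×10⁻¹⁴ / 10⁻³) = −108.9 dBm

−108.9 dBm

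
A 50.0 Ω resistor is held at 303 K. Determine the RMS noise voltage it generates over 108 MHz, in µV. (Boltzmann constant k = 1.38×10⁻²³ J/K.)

9.50 µV

V_n = √(4kTRB)
4kTRB = 4 × 1.38×10⁻²³ × 303 × 5.00×10¹ × 1.08×10⁸ = 9.03×10⁻¹¹ V²
V_n = √(9.03×10⁻¹¹) = 9.50×10⁻⁶ V = 9.50 µV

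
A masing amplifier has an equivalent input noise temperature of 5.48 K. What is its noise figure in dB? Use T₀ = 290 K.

F = 1 + T_e/T₀ = 1 + 5.48/290 = 1.0189
NF = 10 log₁₀(1.0189) = 0.081 dB

0.081 dB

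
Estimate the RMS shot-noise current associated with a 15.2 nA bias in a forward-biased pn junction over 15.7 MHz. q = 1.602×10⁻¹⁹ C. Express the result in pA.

277 pA

I_n = √(2qI·B)
2qI·B = 2 × 1.602×10⁻¹⁹ × 1.52×10⁻⁸ × 1.57×10⁷ = 7.65×10⁻²⁰ A²
I_n = √(7.65×10⁻²⁰) = 2.77×10⁻¹⁰ A = 277 pA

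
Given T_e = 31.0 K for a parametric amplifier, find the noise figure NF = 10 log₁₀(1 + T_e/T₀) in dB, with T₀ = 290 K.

0.441 dB

F = 1 + T_e/T₀ = 1 + 31.0/290 = 1.1069
NF = 10 log₁₀(1.1069) = 0.441 dB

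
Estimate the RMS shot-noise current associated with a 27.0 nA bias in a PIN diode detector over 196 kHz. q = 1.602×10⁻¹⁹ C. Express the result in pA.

41.2 pA

I_n = √(2qI·B)
2qI·B = 2 × 1.602×10⁻¹⁹ × 2.70×10⁻⁸ × 1.96×10⁵ = 1.70×10⁻²¹ A²
I_n = √(1.70×10⁻²¹) = 4.12×10⁻¹¹ A = 41.2 pA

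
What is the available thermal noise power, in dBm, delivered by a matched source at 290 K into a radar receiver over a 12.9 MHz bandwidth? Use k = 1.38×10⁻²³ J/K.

P_n = kTB = 1.38×10⁻²³ × 290 × 1.29×10⁷ = 5.16×10⁻¹⁴ W
In dBm: 10 log₁₀(5.16×10⁻¹⁴ / 10⁻³) = −102.9 dBm

−102.9 dBm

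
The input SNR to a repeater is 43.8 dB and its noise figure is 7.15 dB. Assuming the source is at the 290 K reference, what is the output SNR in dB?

36.65 dB

By definition F = SNR_in/SNR_out, so in dB: SNR_out = SNR_in − NF
SNR_out = 43.8 − 7.15 = 36.65 dB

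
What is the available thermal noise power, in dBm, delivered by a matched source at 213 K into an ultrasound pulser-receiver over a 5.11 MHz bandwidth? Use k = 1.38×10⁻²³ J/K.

P_n = kTB = 1.38×10⁻²³ × 213 × 5.11×10⁶ = 1.50×10⁻¹⁴ W
In dBm: 10 log₁₀(1.50×10⁻¹⁴ / 10⁻³) = −108.2 dBm

−108.2 dBm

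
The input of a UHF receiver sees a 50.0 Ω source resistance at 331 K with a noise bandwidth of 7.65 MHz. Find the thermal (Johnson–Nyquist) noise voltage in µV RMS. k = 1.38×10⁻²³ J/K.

2.64 µV

V_n = √(4kTRB)
4kTRB = 4 × 1.38×10⁻²³ × 331 × 5.00×10¹ × 7.65×10⁶ = 6.99×10⁻¹² V²
V_n = √(6.99×10⁻¹²) = 2.64×10⁻⁶ V = 2.64 µV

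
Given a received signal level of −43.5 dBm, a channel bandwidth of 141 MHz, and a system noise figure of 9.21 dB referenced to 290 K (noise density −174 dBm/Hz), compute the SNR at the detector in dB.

Noise floor: N = −174 + 10 log₁₀(B) + NF
10 log₁₀(1.41×10⁸) = 81.49 dB
N = −174 + 81.49 + 9.21 = −83.30 dBm
SNR = P_sig − N = −43.5 − (−83.30) = 39.80 dB → 39.8 dB

39.8 dB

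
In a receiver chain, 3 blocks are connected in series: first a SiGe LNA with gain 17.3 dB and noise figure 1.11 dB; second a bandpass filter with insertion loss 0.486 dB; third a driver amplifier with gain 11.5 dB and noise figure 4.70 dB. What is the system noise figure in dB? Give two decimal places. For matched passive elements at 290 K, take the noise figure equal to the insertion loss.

1.25 dB

Convert to linear (a loss of L dB is a gain of −L dB): F_i = 10^(NF_i/10), G_i = 10^(G_i,dB/10)
  Stage 1: F_1 = 10^(1.11/10) = 1.291, G_1 = 10^(17.3/10) = 53.70
  Stage 2: F_2 = 10^(0.486/10) = 1.118, G_2 = 10^(−0.486/10) = 0.8941
  Stage 3: F_3 = 10^(4.70/10) = 2.951, G_3 = 10^(11.5/10) = 14.13
Friis cascade:
  F = 1.291 + (1.118 − 1)/53.70 + (2.951 − 1)/48.02 = 1.334
NF = 10 log₁₀(1.334) = 1.25 dB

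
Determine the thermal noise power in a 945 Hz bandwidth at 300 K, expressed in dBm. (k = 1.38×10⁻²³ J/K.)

−144.1 dBm

P_n = kTB = 1.38×10⁻²³ × 300 × 9.45×10² = 3.91×10⁻¹⁸ W
In dBm: 10 log₁₀(3.91×10⁻¹⁸ / 10⁻³) = −144.1 dBm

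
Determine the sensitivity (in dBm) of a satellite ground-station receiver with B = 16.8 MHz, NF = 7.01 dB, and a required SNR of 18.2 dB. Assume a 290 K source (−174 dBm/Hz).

Sensitivity = −174 + 10 log₁₀(B) + NF + SNR_min
= −174 + 72.25 + 7.01 + 18.2
= −76.54 dBm → −76.5 dBm

−76.5 dBm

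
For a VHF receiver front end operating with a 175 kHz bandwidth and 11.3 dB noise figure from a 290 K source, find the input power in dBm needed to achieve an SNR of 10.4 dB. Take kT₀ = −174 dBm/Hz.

Sensitivity = −174 + 10 log₁₀(B) + NF + SNR_min
= −174 + 52.43 + 11.3 + 10.4
= −99.87 dBm → −99.9 dBm

−99.9 dBm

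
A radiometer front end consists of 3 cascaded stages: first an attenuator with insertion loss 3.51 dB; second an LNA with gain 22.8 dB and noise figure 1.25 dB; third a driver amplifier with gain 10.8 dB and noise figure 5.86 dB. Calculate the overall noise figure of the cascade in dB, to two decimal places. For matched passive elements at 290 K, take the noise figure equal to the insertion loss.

4.81 dB

Convert to linear (a loss of L dB is a gain of −L dB): F_i = 10^(NF_i/10), G_i = 10^(G_i,dB/10)
  Stage 1: F_1 = 10^(3.51/10) = 2.244, G_1 = 10^(−3.51/10) = 0.4457
  Stage 2: F_2 = 10^(1.25/10) = 1.334, G_2 = 10^(22.8/10) = 190.5
  Stage 3: F_3 = 10^(5.86/10) = 3.855, G_3 = 10^(10.8/10) = 12.02
Friis cascade:
  F = 2.244 + (1.334 − 1)/0.4457 + (3.855 − 1)/84.92 = 3.026
NF = 10 log₁₀(3.026) = 4.81 dB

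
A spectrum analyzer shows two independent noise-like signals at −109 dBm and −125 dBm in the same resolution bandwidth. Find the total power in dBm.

−108.9 dBm

Convert to linear, add, convert back:
P₁ = 1.26×10⁻¹⁴ W, P₂ = 3.16×10⁻¹⁶ W
P_tot = 1.29×10⁻¹⁴ W → 10 log₁₀(P_tot / 10⁻³) = −108.9 dBm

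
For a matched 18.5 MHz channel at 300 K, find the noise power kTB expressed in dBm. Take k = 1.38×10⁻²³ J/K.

P_n = kTB = 1.38×10⁻²³ × 300 × 1.85×10⁷ = 7.66×10⁻¹⁴ W
In dBm: 10 log₁₀(7.66×10⁻¹⁴ / 10⁻³) = −101.2 dBm

−101.2 dBm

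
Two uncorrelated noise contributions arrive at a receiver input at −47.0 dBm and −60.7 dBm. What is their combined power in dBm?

−46.8 dBm

Convert to linear, add, convert back:
P₁ = 2.00×10⁻⁸ W, P₂ = 8.51×10⁻¹⁰ W
P_tot = 2.08×10⁻⁸ W → 10 log₁₀(P_tot / 10⁻³) = −46.8 dBm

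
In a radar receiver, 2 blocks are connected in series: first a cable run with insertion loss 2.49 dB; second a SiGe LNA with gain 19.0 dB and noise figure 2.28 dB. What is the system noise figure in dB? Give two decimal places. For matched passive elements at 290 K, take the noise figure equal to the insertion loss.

Convert to linear (a loss of L dB is a gain of −L dB): F_i = 10^(NF_i/10), G_i = 10^(G_i,dB/10)
  Stage 1: F_1 = 10^(2.49/10) = 1.774, G_1 = 10^(−2.49/10) = 0.5636
  Stage 2: F_2 = 10^(2.28/10) = 1.690, G_2 = 10^(19.0/10) = 79.43
Friis cascade:
  F = 1.774 + (1.690 − 1)/0.5636 = 2.999
NF = 10 log₁₀(2.999) = 4.77 dB

4.77 dB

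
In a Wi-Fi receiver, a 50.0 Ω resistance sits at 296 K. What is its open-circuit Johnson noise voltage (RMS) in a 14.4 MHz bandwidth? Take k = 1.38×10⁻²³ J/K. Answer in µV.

V_n = √(4kTRB)
4kTRB = 4 × 1.38×10⁻²³ × 296 × 5.00×10¹ × 1.44×10⁷ = 1.18×10⁻¹¹ V²
V_n = √(1.18×10⁻¹¹) = 3.43×10⁻⁶ V = 3.43 µV

3.43 µV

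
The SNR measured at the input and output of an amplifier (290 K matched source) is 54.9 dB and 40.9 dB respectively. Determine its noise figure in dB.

NF (dB) = SNR_in(dB) − SNR_out(dB) when the source is at T₀
NF = 54.9 − 40.9 = 14.0 dB

14.0 dB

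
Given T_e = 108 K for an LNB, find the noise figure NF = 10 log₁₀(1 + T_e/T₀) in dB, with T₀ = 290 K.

F = 1 + T_e/T₀ = 1 + 108/290 = 1.37241
NF = 10 log₁₀(1.37241) = 1.37 dB

1.37 dB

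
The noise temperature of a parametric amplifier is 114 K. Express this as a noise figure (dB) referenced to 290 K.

1.44 dB

F = 1 + T_e/T₀ = 1 + 114/290 = 1.3931
NF = 10 log₁₀(1.3931) = 1.44 dB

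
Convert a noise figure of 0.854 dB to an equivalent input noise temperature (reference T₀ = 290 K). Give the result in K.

63.0 K

F = 10^(0.854/10) = 1.21731
T_e = (F − 1)·T₀ = (1.21731 − 1) × 290 = 63.0 K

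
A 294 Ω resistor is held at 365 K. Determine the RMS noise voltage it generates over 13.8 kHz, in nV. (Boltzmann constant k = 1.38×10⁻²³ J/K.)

286 nV

V_n = √(4kTRB)
4kTRB = 4 × 1.38×10⁻²³ × 365 × 2.94×10² × 1.38×10⁴ = 8.17×10⁻¹⁴ V²
V_n = √(8.17×10⁻¹⁴) = 2.86×10⁻⁷ V = 286 nV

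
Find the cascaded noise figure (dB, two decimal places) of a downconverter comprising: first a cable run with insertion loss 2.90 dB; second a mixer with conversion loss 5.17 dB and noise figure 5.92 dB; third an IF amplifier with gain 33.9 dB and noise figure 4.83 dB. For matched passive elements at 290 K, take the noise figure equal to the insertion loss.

13.16 dB

Convert to linear (a loss of L dB is a gain of −L dB): F_i = 10^(NF_i/10), G_i = 10^(G_i,dB/10)
  Stage 1: F_1 = 10^(2.90/10) = 1.950, G_1 = 10^(−2.90/10) = 0.5129
  Stage 2: F_2 = 10^(5.92/10) = 3.908, G_2 = 10^(−5.17/10) = 0.3041
  Stage 3: F_3 = 10^(4.83/10) = 3.041, G_3 = 10^(33.9/10) = 2455
Friis cascade:
  F = 1.950 + (3.908 − 1)/0.5129 + (3.041 − 1)/0.1560 = 20.71
NF = 10 log₁₀(20.71) = 13.16 dB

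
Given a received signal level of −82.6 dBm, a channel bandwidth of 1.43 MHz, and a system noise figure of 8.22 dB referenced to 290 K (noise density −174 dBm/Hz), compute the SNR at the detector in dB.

21.6 dB

Noise floor: N = −174 + 10 log₁₀(B) + NF
10 log₁₀(1.43×10⁶) = 61.55 dB
N = −174 + 61.55 + 8.22 = −104.23 dBm
SNR = P_sig − N = −82.6 − (−104.23) = 21.63 dB → 21.6 dB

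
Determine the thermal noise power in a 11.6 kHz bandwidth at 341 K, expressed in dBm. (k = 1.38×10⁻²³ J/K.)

−132.6 dBm

P_n = kTB = 1.38×10⁻²³ × 341 × 1.16×10⁴ = 5.46×10⁻¹⁷ W
In dBm: 10 log₁₀(5.46×10⁻¹⁷ / 10⁻³) = −132.6 dBm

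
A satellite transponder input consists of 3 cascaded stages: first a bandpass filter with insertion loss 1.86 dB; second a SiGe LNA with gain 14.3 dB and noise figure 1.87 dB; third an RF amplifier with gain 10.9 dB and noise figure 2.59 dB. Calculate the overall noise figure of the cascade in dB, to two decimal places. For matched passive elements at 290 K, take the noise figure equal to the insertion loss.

Convert to linear (a loss of L dB is a gain of −L dB): F_i = 10^(NF_i/10), G_i = 10^(G_i,dB/10)
  Stage 1: F_1 = 10^(1.86/10) = 1.535, G_1 = 10^(−1.86/10) = 0.6516
  Stage 2: F_2 = 10^(1.87/10) = 1.538, G_2 = 10^(14.3/10) = 26.92
  Stage 3: F_3 = 10^(2.59/10) = 1.816, G_3 = 10^(10.9/10) = 12.30
Friis cascade:
  F = 1.535 + (1.538 − 1)/0.6516 + (1.816 − 1)/17.54 = 2.407
NF = 10 log₁₀(2.407) = 3.81 dB

3.81 dB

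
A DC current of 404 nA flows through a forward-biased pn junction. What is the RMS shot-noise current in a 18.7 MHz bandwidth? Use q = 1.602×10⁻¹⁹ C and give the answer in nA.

1.56 nA

I_n = √(2qI·B)
2qI·B = 2 × 1.602×10⁻¹⁹ × 4.04×10⁻⁷ × 1.87×10⁷ = 2.42×10⁻¹⁸ A²
I_n = √(2.42×10⁻¹⁸) = 1.56×10⁻⁹ A = 1.56 nA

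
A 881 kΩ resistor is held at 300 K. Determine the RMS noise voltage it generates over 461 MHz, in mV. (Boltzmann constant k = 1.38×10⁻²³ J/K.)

2.59 mV

V_n = √(4kTRB)
4kTRB = 4 × 1.38×10⁻²³ × 300 × 8.81×10⁵ × 4.61×10⁸ = 6.73×10⁻⁶ V²
V_n = √(6.73×10⁻⁶) = 2.59×10⁻³ V = 2.59 mV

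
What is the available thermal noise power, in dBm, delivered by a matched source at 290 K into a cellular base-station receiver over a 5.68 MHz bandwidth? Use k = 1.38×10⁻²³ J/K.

−106.4 dBm

P_n = kTB = 1.38×10⁻²³ × 290 × 5.68×10⁶ = 2.27×10⁻¹⁴ W
In dBm: 10 log₁₀(2.27×10⁻¹⁴ / 10⁻³) = −106.4 dBm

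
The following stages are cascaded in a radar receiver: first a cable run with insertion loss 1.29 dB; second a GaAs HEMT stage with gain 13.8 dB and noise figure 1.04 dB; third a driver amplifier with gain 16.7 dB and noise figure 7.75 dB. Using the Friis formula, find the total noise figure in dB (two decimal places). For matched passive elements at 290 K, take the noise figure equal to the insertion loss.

Convert to linear (a loss of L dB is a gain of −L dB): F_i = 10^(NF_i/10), G_i = 10^(G_i,dB/10)
  Stage 1: F_1 = 10^(1.29/10) = 1.346, G_1 = 10^(−1.29/10) = 0.7430
  Stage 2: F_2 = 10^(1.04/10) = 1.271, G_2 = 10^(13.8/10) = 23.99
  Stage 3: F_3 = 10^(7.75/10) = 5.957, G_3 = 10^(16.7/10) = 46.77
Friis cascade:
  F = 1.346 + (1.271 − 1)/0.7430 + (5.957 − 1)/17.82 = 1.988
NF = 10 log₁₀(1.988) = 2.98 dB

2.98 dB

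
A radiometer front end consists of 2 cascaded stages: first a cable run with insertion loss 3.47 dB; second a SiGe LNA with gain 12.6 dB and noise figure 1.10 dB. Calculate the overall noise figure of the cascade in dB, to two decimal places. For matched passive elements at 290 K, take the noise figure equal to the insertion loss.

4.57 dB

Convert to linear (a loss of L dB is a gain of −L dB): F_i = 10^(NF_i/10), G_i = 10^(G_i,dB/10)
  Stage 1: F_1 = 10^(3.47/10) = 2.223, G_1 = 10^(−3.47/10) = 0.4498
  Stage 2: F_2 = 10^(1.10/10) = 1.288, G_2 = 10^(12.6/10) = 18.20
Friis cascade:
  F = 2.223 + (1.288 − 1)/0.4498 = 2.864
NF = 10 log₁₀(2.864) = 4.57 dB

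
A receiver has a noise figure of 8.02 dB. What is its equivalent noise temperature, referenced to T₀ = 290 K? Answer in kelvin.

F = 10^(8.02/10) = 6.3387
T_e = (F − 1)·T₀ = (6.3387 − 1) × 290 = 1548 K

1548 K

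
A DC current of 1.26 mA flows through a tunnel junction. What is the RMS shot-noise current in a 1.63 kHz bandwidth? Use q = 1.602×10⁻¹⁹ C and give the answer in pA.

I_n = √(2qI·B)
2qI·B = 2 × 1.602×10⁻¹⁹ × 1.26×10⁻³ × 1.63×10³ = 6.58×10⁻¹⁹ A²
I_n = √(6.58×10⁻¹⁹) = 8.11×10⁻¹⁰ A = 811 pA

811 pA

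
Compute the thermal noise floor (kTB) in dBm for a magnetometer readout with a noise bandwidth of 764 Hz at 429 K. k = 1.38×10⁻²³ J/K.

−143.4 dBm

P_n = kTB = 1.38×10⁻²³ × 429 × 7.64×10² = 4.52×10⁻¹⁸ W
In dBm: 10 log₁₀(4.52×10⁻¹⁸ / 10⁻³) = −143.4 dBm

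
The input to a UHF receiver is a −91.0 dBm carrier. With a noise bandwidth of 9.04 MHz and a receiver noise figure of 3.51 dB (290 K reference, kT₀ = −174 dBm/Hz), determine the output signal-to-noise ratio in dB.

9.9 dB

Noise floor: N = −174 + 10 log₁₀(B) + NF
10 log₁₀(9.04×10⁶) = 69.56 dB
N = −174 + 69.56 + 3.51 = −100.93 dBm
SNR = P_sig − N = −91.0 − (−100.93) = 9.93 dB → 9.9 dB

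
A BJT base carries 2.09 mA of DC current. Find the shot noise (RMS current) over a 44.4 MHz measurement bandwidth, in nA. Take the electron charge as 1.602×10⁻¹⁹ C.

172 nA

I_n = √(2qI·B)
2qI·B = 2 × 1.602×10⁻¹⁹ × 2.09×10⁻³ × 4.44×10⁷ = 2.97×10⁻¹⁴ A²
I_n = √(2.97×10⁻¹⁴) = 1.72×10⁻⁷ A = 172 nA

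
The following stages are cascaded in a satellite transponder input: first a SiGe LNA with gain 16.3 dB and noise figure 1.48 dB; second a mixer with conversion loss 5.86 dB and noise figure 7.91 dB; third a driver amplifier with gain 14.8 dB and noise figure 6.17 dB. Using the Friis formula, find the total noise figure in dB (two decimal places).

2.58 dB

Convert to linear (a loss of L dB is a gain of −L dB): F_i = 10^(NF_i/10), G_i = 10^(G_i,dB/10)
  Stage 1: F_1 = 10^(1.48/10) = 1.406, G_1 = 10^(16.3/10) = 42.66
  Stage 2: F_2 = 10^(7.91/10) = 6.180, G_2 = 10^(−5.86/10) = 0.2594
  Stage 3: F_3 = 10^(6.17/10) = 4.140, G_3 = 10^(14.8/10) = 30.20
Friis cascade:
  F = 1.406 + (6.180 − 1)/42.66 + (4.140 − 1)/11.07 = 1.811
NF = 10 log₁₀(1.811) = 2.58 dB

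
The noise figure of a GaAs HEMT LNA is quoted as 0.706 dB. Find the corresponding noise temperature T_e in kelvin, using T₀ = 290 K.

F = 10^(0.706/10) = 1.17652
T_e = (F − 1)·T₀ = (1.17652 − 1) × 290 = 51.2 K

51.2 K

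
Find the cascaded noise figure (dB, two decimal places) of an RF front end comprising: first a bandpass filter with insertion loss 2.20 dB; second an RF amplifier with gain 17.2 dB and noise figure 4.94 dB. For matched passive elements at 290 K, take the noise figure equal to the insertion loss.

Convert to linear (a loss of L dB is a gain of −L dB): F_i = 10^(NF_i/10), G_i = 10^(G_i,dB/10)
  Stage 1: F_1 = 10^(2.20/10) = 1.660, G_1 = 10^(−2.20/10) = 0.6026
  Stage 2: F_2 = 10^(4.94/10) = 3.119, G_2 = 10^(17.2/10) = 52.48
Friis cascade:
  F = 1.660 + (3.119 − 1)/0.6026 = 5.176
NF = 10 log₁₀(5.176) = 7.14 dB

7.14 dB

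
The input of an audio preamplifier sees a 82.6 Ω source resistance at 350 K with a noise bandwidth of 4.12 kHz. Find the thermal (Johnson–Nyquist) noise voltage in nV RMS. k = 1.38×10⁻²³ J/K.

V_n = √(4kTRB)
4kTRB = 4 × 1.38×10⁻²³ × 350 × 8.26×10¹ × 4.12×10³ = 6.57×10⁻¹⁵ V²
V_n = √(6.57×10⁻¹⁵) = 8.11×10⁻⁸ V = 81.1 nV

81.1 nV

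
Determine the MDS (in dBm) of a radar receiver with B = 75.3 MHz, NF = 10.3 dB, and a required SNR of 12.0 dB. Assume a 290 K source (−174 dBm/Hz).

Sensitivity = −174 + 10 log₁₀(B) + NF + SNR_min
= −174 + 78.77 + 10.3 + 12.0
= −72.93 dBm → −72.9 dBm

−72.9 dBm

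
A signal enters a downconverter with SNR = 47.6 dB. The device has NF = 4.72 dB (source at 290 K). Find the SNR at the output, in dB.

By definition F = SNR_in/SNR_out, so in dB: SNR_out = SNR_in − NF
SNR_out = 47.6 − 4.72 = 42.88 dB

42.88 dB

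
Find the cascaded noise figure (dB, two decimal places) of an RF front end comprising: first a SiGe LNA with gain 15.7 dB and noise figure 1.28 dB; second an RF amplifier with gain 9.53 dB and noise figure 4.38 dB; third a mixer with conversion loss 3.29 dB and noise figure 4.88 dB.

Convert to linear (a loss of L dB is a gain of −L dB): F_i = 10^(NF_i/10), G_i = 10^(G_i,dB/10)
  Stage 1: F_1 = 10^(1.28/10) = 1.343, G_1 = 10^(15.7/10) = 37.15
  Stage 2: F_2 = 10^(4.38/10) = 2.742, G_2 = 10^(9.53/10) = 8.974
  Stage 3: F_3 = 10^(4.88/10) = 3.076, G_3 = 10^(−3.29/10) = 0.4688
Friis cascade:
  F = 1.343 + (2.742 − 1)/37.15 + (3.076 − 1)/333.4 = 1.396
NF = 10 log₁₀(1.396) = 1.45 dB

1.45 dB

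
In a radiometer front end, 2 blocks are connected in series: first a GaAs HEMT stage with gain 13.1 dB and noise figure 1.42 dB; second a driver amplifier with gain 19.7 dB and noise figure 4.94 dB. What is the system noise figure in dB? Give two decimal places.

1.73 dB

Convert to linear (a loss of L dB is a gain of −L dB): F_i = 10^(NF_i/10), G_i = 10^(G_i,dB/10)
  Stage 1: F_1 = 10^(1.42/10) = 1.387, G_1 = 10^(13.1/10) = 20.42
  Stage 2: F_2 = 10^(4.94/10) = 3.119, G_2 = 10^(19.7/10) = 93.33
Friis cascade:
  F = 1.387 + (3.119 − 1)/20.42 = 1.491
NF = 10 log₁₀(1.491) = 1.73 dB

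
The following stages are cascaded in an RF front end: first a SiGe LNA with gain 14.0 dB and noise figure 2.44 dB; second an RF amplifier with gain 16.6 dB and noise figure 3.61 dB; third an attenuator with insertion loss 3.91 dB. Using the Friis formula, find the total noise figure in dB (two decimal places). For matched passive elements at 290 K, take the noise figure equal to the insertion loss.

Convert to linear (a loss of L dB is a gain of −L dB): F_i = 10^(NF_i/10), G_i = 10^(G_i,dB/10)
  Stage 1: F_1 = 10^(2.44/10) = 1.754, G_1 = 10^(14.0/10) = 25.12
  Stage 2: F_2 = 10^(3.61/10) = 2.296, G_2 = 10^(16.6/10) = 45.71
  Stage 3: F_3 = 10^(3.91/10) = 2.460, G_3 = 10^(−3.91/10) = 0.4064
Friis cascade:
  F = 1.754 + (2.296 − 1)/25.12 + (2.460 − 1)/1148 = 1.807
NF = 10 log₁₀(1.807) = 2.57 dB

2.57 dB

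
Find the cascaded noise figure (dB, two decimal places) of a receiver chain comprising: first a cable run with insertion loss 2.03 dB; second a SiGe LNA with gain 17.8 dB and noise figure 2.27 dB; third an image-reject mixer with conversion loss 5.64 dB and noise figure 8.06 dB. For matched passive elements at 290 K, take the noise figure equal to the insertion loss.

4.52 dB

Convert to linear (a loss of L dB is a gain of −L dB): F_i = 10^(NF_i/10), G_i = 10^(G_i,dB/10)
  Stage 1: F_1 = 10^(2.03/10) = 1.596, G_1 = 10^(−2.03/10) = 0.6266
  Stage 2: F_2 = 10^(2.27/10) = 1.687, G_2 = 10^(17.8/10) = 60.26
  Stage 3: F_3 = 10^(8.06/10) = 6.397, G_3 = 10^(−5.64/10) = 0.2729
Friis cascade:
  F = 1.596 + (1.687 − 1)/0.6266 + (6.397 − 1)/37.76 = 2.834
NF = 10 log₁₀(2.834) = 4.52 dB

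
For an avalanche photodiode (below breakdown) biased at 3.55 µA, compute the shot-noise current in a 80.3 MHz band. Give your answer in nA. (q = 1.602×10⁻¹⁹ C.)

9.56 nA

I_n = √(2qI·B)
2qI·B = 2 × 1.602×10⁻¹⁹ × 3.55×10⁻⁶ × 8.03×10⁷ = 9.13×10⁻¹⁷ A²
I_n = √(9.13×10⁻¹⁷) = 9.56×10⁻⁹ A = 9.56 nA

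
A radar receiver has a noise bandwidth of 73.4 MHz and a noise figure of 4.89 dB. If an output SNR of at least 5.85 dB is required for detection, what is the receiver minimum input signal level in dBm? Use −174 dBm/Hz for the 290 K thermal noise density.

Sensitivity = −174 + 10 log₁₀(B) + NF + SNR_min
= −174 + 78.66 + 4.89 + 5.85
= −84.60 dBm → −84.6 dBm

−84.6 dBm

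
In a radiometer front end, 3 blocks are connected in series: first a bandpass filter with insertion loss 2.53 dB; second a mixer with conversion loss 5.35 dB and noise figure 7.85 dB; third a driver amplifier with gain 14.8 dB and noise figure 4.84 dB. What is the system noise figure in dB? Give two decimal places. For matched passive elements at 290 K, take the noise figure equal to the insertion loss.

13.71 dB

Convert to linear (a loss of L dB is a gain of −L dB): F_i = 10^(NF_i/10), G_i = 10^(G_i,dB/10)
  Stage 1: F_1 = 10^(2.53/10) = 1.791, G_1 = 10^(−2.53/10) = 0.5585
  Stage 2: F_2 = 10^(7.85/10) = 6.095, G_2 = 10^(−5.35/10) = 0.2917
  Stage 3: F_3 = 10^(4.84/10) = 3.048, G_3 = 10^(14.8/10) = 30.20
Friis cascade:
  F = 1.791 + (6.095 − 1)/0.5585 + (3.048 − 1)/0.1629 = 23.48
NF = 10 log₁₀(23.48) = 13.71 dB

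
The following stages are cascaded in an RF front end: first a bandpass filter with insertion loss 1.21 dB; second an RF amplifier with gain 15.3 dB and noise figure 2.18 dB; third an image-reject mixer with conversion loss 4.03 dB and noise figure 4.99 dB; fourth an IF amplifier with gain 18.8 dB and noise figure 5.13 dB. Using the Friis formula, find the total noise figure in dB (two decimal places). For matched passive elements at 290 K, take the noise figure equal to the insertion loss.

Convert to linear (a loss of L dB is a gain of −L dB): F_i = 10^(NF_i/10), G_i = 10^(G_i,dB/10)
  Stage 1: F_1 = 10^(1.21/10) = 1.321, G_1 = 10^(−1.21/10) = 0.7568
  Stage 2: F_2 = 10^(2.18/10) = 1.652, G_2 = 10^(15.3/10) = 33.88
  Stage 3: F_3 = 10^(4.99/10) = 3.155, G_3 = 10^(−4.03/10) = 0.3954
  Stage 4: F_4 = 10^(5.13/10) = 3.258, G_4 = 10^(18.8/10) = 75.86
Friis cascade:
  F = 1.321 + (1.652 − 1)/0.7568 + (3.155 − 1)/25.64 + (3.258 − 1)/10.14 = 2.490
NF = 10 log₁₀(2.490) = 3.96 dB

3.96 dB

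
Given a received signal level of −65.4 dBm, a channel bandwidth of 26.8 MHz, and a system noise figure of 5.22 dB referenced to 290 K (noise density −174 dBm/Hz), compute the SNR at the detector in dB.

Noise floor: N = −174 + 10 log₁₀(B) + NF
10 log₁₀(2.68×10⁷) = 74.28 dB
N = −174 + 74.28 + 5.22 = −94.50 dBm
SNR = P_sig − N = −65.4 − (−94.50) = 29.10 dB → 29.1 dB

29.1 dB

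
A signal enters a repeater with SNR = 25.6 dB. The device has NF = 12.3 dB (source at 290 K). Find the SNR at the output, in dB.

13.3 dB

By definition F = SNR_in/SNR_out, so in dB: SNR_out = SNR_in − NF
SNR_out = 25.6 − 12.3 = 13.3 dB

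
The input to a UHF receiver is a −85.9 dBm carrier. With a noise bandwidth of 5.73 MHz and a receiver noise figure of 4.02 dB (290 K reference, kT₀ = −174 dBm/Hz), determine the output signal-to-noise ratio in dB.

Noise floor: N = −174 + 10 log₁₀(B) + NF
10 log₁₀(5.73×10⁶) = 67.58 dB
N = −174 + 67.58 + 4.02 = −102.40 dBm
SNR = P_sig − N = −85.9 − (−102.40) = 16.50 dB → 16.5 dB

16.5 dB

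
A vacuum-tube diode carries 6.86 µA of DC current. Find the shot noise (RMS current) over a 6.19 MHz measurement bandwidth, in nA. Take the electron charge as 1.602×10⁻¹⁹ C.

3.69 nA

I_n = √(2qI·B)
2qI·B = 2 × 1.602×10⁻¹⁹ × 6.86×10⁻⁶ × 6.19×10⁶ = 1.36×10⁻¹⁷ A²
I_n = √(1.36×10⁻¹⁷) = 3.69×10⁻⁹ A = 3.69 nA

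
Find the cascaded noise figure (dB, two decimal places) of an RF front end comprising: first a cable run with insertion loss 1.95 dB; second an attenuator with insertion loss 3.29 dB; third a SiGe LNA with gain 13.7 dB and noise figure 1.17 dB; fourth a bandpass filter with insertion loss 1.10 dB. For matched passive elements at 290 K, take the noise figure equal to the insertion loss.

6.45 dB

Convert to linear (a loss of L dB is a gain of −L dB): F_i = 10^(NF_i/10), G_i = 10^(G_i,dB/10)
  Stage 1: F_1 = 10^(1.95/10) = 1.567, G_1 = 10^(−1.95/10) = 0.6383
  Stage 2: F_2 = 10^(3.29/10) = 2.133, G_2 = 10^(−3.29/10) = 0.4688
  Stage 3: F_3 = 10^(1.17/10) = 1.309, G_3 = 10^(13.7/10) = 23.44
  Stage 4: F_4 = 10^(1.10/10) = 1.288, G_4 = 10^(−1.10/10) = 0.7762
Friis cascade:
  F = 1.567 + (2.133 − 1)/0.6383 + (1.309 − 1)/0.2992 + (1.288 − 1)/7.015 = 4.416
NF = 10 log₁₀(4.416) = 6.45 dB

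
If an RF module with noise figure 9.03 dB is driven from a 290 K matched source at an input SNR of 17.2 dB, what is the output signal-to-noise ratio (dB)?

By definition F = SNR_in/SNR_out, so in dB: SNR_out = SNR_in − NF
SNR_out = 17.2 − 9.03 = 8.17 dB

8.17 dB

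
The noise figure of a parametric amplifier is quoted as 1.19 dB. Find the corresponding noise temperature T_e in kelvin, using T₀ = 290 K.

F = 10^(1.19/10) = 1.31522
T_e = (F − 1)·T₀ = (1.31522 − 1) × 290 = 91.4 K

91.4 K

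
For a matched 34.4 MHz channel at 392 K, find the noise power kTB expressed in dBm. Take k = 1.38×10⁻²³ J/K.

P_n = kTB = 1.38×10⁻²³ × 392 × 3.44×10⁷ = 1.86×10⁻¹³ W
In dBm: 10 log₁₀(1.86×10⁻¹³ / 10⁻³) = −97.3 dBm

−97.3 dBm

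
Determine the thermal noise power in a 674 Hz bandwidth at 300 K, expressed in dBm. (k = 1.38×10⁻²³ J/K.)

P_n = kTB = 1.38×10⁻²³ × 300 × 6.74×10² = 2.79×10⁻¹⁸ W
In dBm: 10 log₁₀(2.79×10⁻¹⁸ / 10⁻³) = −145.5 dBm

−145.5 dBm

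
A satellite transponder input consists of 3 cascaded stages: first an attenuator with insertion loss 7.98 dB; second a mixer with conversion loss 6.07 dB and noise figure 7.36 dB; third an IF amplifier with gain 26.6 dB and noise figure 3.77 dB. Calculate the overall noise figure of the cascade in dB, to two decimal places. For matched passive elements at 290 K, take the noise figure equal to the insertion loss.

18.41 dB

Convert to linear (a loss of L dB is a gain of −L dB): F_i = 10^(NF_i/10), G_i = 10^(G_i,dB/10)
  Stage 1: F_1 = 10^(7.98/10) = 6.281, G_1 = 10^(−7.98/10) = 0.1592
  Stage 2: F_2 = 10^(7.36/10) = 5.445, G_2 = 10^(−6.07/10) = 0.2472
  Stage 3: F_3 = 10^(3.77/10) = 2.382, G_3 = 10^(26.6/10) = 457.1
Friis cascade:
  F = 6.281 + (5.445 − 1)/0.1592 + (2.382 − 1)/0.03936 = 69.32
NF = 10 log₁₀(69.32) = 18.41 dB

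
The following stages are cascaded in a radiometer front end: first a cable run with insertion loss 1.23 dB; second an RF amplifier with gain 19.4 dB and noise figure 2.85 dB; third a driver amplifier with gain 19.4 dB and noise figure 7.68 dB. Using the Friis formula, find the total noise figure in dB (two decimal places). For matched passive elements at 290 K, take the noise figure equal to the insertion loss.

4.20 dB

Convert to linear (a loss of L dB is a gain of −L dB): F_i = 10^(NF_i/10), G_i = 10^(G_i,dB/10)
  Stage 1: F_1 = 10^(1.23/10) = 1.327, G_1 = 10^(−1.23/10) = 0.7534
  Stage 2: F_2 = 10^(2.85/10) = 1.928, G_2 = 10^(19.4/10) = 87.10
  Stage 3: F_3 = 10^(7.68/10) = 5.861, G_3 = 10^(19.4/10) = 87.10
Friis cascade:
  F = 1.327 + (1.928 − 1)/0.7534 + (5.861 − 1)/65.61 = 2.633
NF = 10 log₁₀(2.633) = 4.20 dB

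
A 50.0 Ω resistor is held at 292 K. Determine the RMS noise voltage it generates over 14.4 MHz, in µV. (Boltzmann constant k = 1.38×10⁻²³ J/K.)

V_n = √(4kTRB)
4kTRB = 4 × 1.38×10⁻²³ × 292 × 5.00×10¹ × 1.44×10⁷ = 1.16×10⁻¹¹ V²
V_n = √(1.16×10⁻¹¹) = 3.41×10⁻⁶ V = 3.41 µV

3.41 µV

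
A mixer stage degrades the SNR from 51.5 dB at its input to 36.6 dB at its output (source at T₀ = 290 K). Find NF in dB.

NF (dB) = SNR_in(dB) − SNR_out(dB) when the source is at T₀
NF = 51.5 − 36.6 = 14.9 dB

14.9 dB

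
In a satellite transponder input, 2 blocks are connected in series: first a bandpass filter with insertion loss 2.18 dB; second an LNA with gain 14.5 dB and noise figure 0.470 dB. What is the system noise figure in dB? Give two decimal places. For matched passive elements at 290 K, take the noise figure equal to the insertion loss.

Convert to linear (a loss of L dB is a gain of −L dB): F_i = 10^(NF_i/10), G_i = 10^(G_i,dB/10)
  Stage 1: F_1 = 10^(2.18/10) = 1.652, G_1 = 10^(−2.18/10) = 0.6053
  Stage 2: F_2 = 10^(0.470/10) = 1.114, G_2 = 10^(14.5/10) = 28.18
Friis cascade:
  F = 1.652 + (1.114 − 1)/0.6053 = 1.841
NF = 10 log₁₀(1.841) = 2.65 dB

2.65 dB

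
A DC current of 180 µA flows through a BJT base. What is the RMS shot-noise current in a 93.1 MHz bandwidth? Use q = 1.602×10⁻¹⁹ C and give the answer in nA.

I_n = √(2qI·B)
2qI·B = 2 × 1.602×10⁻¹⁹ × 1.80×10⁻⁴ × 9.31×10⁷ = 5.37×10⁻¹⁵ A²
I_n = √(5.37×10⁻¹⁵) = 7.33×10⁻⁸ A = 73.3 nA

73.3 nA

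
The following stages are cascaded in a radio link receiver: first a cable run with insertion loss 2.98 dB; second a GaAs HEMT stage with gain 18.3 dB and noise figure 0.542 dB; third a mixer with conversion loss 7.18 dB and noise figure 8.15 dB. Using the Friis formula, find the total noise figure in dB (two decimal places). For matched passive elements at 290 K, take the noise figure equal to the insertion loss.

Convert to linear (a loss of L dB is a gain of −L dB): F_i = 10^(NF_i/10), G_i = 10^(G_i,dB/10)
  Stage 1: F_1 = 10^(2.98/10) = 1.986, G_1 = 10^(−2.98/10) = 0.5035
  Stage 2: F_2 = 10^(0.542/10) = 1.133, G_2 = 10^(18.3/10) = 67.61
  Stage 3: F_3 = 10^(8.15/10) = 6.531, G_3 = 10^(−7.18/10) = 0.1914
Friis cascade:
  F = 1.986 + (1.133 − 1)/0.5035 + (6.531 − 1)/34.04 = 2.413
NF = 10 log₁₀(2.413) = 3.82 dB

3.82 dB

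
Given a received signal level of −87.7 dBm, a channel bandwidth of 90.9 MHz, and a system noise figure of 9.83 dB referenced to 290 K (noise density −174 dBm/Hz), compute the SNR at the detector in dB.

Noise floor: N = −174 + 10 log₁₀(B) + NF
10 log₁₀(9.09×10⁷) = 79.59 dB
N = −174 + 79.59 + 9.83 = −84.58 dBm
SNR = P_sig − N = −87.7 − (−84.58) = −3.12 dB → −3.1 dB

−3.1 dB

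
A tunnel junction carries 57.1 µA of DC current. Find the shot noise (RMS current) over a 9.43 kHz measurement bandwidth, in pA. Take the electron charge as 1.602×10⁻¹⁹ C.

415 pA

I_n = √(2qI·B)
2qI·B = 2 × 1.602×10⁻¹⁹ × 5.71×10⁻⁵ × 9.43×10³ = 1.73×10⁻¹⁹ A²
I_n = √(1.73×10⁻¹⁹) = 4.15×10⁻¹⁰ A = 415 pA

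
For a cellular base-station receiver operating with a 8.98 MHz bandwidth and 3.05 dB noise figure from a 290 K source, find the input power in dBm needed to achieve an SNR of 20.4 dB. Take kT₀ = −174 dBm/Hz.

Sensitivity = −174 + 10 log₁₀(B) + NF + SNR_min
= −174 + 69.53 + 3.05 + 20.4
= −81.02 dBm → −81.0 dBm

−81.0 dBm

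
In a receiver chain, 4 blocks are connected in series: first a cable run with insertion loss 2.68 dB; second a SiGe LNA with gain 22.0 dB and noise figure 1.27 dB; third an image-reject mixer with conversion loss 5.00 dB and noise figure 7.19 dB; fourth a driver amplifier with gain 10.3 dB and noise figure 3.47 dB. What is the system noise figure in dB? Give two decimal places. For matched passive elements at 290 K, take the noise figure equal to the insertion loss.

Convert to linear (a loss of L dB is a gain of −L dB): F_i = 10^(NF_i/10), G_i = 10^(G_i,dB/10)
  Stage 1: F_1 = 10^(2.68/10) = 1.854, G_1 = 10^(−2.68/10) = 0.5395
  Stage 2: F_2 = 10^(1.27/10) = 1.340, G_2 = 10^(22.0/10) = 158.5
  Stage 3: F_3 = 10^(7.19/10) = 5.236, G_3 = 10^(−5.00/10) = 0.3162
  Stage 4: F_4 = 10^(3.47/10) = 2.223, G_4 = 10^(10.3/10) = 10.72
Friis cascade:
  F = 1.854 + (1.340 − 1)/0.5395 + (5.236 − 1)/85.51 + (2.223 − 1)/27.04 = 2.578
NF = 10 log₁₀(2.578) = 4.11 dB

4.11 dB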